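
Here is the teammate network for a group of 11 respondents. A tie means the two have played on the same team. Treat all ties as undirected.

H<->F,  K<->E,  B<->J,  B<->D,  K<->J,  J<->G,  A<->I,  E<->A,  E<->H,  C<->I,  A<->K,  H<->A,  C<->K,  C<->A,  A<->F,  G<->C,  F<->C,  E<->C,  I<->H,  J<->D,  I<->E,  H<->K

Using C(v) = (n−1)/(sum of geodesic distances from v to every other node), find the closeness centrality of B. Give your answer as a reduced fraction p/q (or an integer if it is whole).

Distances from B: A:3, C:3, D:1, E:3, F:4, G:2, H:3, I:4, J:1, K:2. Sum = 26.
n = 11, so closeness = 10/26 = 5/13.

5/13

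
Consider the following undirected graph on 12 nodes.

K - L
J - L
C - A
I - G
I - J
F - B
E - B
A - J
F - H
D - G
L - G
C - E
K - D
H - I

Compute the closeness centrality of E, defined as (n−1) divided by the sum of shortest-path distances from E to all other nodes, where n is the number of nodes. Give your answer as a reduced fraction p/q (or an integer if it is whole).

Distances from E: A:2, B:1, C:1, D:6, F:2, G:5, H:3, I:4, J:3, K:5, L:4. Sum = 36.
n = 12, so closeness = 11/36.

11/36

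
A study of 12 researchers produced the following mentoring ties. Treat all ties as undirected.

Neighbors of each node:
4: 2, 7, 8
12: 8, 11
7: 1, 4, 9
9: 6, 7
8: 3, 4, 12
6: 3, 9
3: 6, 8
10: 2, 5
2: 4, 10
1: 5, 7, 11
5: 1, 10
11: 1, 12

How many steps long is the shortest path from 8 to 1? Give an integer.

One shortest route is 8 – 12 – 11 – 1, which uses 3 edges, and at distance 2 from 8 we only reach {2, 6, 7, 11}, which does not include 1. So d(8,1) = 3.

3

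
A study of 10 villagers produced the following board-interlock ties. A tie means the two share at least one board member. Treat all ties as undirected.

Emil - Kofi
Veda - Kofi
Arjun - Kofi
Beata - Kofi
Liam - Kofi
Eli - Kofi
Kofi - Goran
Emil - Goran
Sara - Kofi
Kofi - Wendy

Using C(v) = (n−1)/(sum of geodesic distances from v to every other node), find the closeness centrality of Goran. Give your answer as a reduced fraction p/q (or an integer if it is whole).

9/16

Distances from Goran: Arjun:2, Beata:2, Eli:2, Emil:1, Kofi:1, Liam:2, Sara:2, Veda:2, Wendy:2. Sum = 16.
n = 10, so closeness = 9/16.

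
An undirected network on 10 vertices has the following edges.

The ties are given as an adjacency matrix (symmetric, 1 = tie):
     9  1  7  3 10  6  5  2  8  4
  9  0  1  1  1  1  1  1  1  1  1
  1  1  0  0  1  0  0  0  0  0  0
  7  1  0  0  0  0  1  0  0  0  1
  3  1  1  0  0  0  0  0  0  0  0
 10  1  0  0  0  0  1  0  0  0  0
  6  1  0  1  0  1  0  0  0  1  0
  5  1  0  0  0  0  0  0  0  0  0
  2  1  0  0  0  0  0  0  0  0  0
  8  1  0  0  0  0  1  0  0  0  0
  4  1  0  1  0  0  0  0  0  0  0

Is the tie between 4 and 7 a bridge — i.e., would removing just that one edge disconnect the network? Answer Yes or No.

No

Even without that edge, 4 still reaches 7 via 4 – 9 – 7, so the network stays connected. Not a bridge.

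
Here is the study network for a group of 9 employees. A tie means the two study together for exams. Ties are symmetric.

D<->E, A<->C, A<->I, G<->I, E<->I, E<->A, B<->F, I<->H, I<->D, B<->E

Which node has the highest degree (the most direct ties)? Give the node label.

I

Degrees — A:3, B:2, C:1, D:2, E:4, F:1, G:1, H:1, I:5.
The maximum is 5, attained only by I.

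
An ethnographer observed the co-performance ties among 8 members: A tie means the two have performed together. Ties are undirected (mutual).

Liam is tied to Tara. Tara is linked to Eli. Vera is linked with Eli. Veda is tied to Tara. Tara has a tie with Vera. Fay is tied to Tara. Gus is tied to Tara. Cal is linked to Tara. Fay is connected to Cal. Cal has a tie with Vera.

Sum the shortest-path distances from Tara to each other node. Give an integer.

Distances from Tara: Cal:1, Eli:1, Fay:1, Gus:1, Liam:1, Veda:1, Vera:1.
Sum = 1 + 1 + 1 + 1 + 1 + 1 + 1 = 7.

7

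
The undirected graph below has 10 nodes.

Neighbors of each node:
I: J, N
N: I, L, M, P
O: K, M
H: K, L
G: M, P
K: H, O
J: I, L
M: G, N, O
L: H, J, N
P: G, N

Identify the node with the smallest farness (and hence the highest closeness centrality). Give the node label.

N

Farness (sum of distances to all others) for each node — G:23, H:21, I:21, J:23, K:23, L:17, M:17, N:15, O:21, P:21.
The smallest farness is 15, for N, so N has the highest closeness.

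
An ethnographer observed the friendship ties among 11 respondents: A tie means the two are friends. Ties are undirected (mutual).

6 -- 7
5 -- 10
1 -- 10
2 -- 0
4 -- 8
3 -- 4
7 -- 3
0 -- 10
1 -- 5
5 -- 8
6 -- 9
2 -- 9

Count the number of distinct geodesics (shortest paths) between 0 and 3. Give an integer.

2

The shortest distance is 5. The length-5 paths are: 0–10–5–8–4–3; 0–2–9–6–7–3.
That gives 2 distinct shortest paths.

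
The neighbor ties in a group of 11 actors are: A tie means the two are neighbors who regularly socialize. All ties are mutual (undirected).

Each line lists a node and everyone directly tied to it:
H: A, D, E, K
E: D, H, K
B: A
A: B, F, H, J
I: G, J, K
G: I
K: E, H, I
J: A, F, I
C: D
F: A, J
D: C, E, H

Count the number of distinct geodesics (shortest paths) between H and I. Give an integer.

The shortest distance is 2, and the only length-2 path is H–K–I. So there is exactly 1 shortest path.

1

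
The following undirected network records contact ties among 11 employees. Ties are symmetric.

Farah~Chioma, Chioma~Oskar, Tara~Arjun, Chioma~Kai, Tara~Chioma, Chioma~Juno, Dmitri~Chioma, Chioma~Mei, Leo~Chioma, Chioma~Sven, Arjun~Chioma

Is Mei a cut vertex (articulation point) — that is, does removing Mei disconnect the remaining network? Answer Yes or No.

No

Even without Mei, every remaining node can still reach every other (the residual graph is connected), so Mei is not a cut vertex.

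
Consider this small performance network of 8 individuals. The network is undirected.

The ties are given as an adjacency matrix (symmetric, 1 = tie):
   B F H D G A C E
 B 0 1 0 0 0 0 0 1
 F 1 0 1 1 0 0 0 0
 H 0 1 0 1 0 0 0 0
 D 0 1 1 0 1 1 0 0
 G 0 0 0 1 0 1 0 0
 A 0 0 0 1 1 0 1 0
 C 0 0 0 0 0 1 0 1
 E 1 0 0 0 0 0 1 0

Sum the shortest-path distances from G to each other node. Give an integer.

14

Distances from G: A:1, B:3, C:2, D:1, E:3, F:2, H:2.
Sum = 1 + 3 + 2 + 1 + 3 + 2 + 2 = 14.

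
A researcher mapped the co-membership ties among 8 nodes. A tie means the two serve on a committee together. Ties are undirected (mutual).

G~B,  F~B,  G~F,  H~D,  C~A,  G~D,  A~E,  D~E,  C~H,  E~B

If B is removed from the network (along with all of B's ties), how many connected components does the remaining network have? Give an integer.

1

B's neighbors (E, F, and G) remain reachable from one another through other ties, so the rest of the network stays in one piece.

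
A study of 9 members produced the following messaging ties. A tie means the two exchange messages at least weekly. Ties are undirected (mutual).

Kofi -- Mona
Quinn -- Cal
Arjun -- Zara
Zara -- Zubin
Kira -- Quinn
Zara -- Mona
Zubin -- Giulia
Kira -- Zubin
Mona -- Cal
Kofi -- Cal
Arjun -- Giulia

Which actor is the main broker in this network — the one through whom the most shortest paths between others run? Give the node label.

Zara

Unnormalized betweenness of each node: Arjun:11/6, Cal:13/3, Giulia:4/3, Kira:4, Kofi:0, Mona:8, Quinn:10/3, Zara:31/3, Zubin:47/6.
Zara has the largest value, 31/3, making it the main broker — the node through which the most shortest paths run.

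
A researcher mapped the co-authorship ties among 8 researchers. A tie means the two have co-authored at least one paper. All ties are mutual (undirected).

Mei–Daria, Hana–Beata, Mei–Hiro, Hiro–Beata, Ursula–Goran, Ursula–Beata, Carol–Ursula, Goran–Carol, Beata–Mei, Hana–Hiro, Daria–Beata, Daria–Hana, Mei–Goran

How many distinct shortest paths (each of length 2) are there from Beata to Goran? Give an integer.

2

The shortest distance is 2. The length-2 paths are: Beata–Mei–Goran; Beata–Ursula–Goran.
That gives 2 distinct shortest paths.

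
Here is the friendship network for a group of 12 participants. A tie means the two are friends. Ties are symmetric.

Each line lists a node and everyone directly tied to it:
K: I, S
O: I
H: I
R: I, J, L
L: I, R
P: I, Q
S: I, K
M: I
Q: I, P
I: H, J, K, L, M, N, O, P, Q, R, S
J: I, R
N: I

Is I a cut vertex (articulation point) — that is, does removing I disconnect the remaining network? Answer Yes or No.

Yes

Removing I leaves {N} with no path to {K and S}, so the network splits into 7 components. I is a cut vertex.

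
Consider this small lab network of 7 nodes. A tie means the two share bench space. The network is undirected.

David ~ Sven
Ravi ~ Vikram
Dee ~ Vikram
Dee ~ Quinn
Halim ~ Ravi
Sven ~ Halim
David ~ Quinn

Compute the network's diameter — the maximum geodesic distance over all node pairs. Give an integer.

Eccentricity of each node (its greatest distance to any other): David:3, Dee:3, Halim:3, Quinn:3, Ravi:3, Sven:3, Vikram:3.
The maximum eccentricity is 3, realized for instance by the pair Vikram–David via Vikram – Dee – Quinn – David. So the diameter is 3.

3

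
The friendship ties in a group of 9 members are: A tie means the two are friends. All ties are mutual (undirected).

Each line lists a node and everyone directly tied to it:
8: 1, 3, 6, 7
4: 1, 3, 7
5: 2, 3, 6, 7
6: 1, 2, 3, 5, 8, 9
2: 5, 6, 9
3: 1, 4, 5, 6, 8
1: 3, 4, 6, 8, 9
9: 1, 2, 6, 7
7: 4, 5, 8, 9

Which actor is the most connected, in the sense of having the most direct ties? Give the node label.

Degrees — 1:5, 2:3, 3:5, 4:3, 5:4, 6:6, 7:4, 8:4, 9:4.
The maximum is 6, attained only by 6.

6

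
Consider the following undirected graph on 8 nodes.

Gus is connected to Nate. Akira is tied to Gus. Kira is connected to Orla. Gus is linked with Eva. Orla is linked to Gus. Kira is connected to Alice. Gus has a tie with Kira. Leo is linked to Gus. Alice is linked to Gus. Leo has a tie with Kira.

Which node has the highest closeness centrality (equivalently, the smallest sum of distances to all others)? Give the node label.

Gus

Farness (sum of distances to all others) for each node — Akira:13, Alice:12, Eva:13, Gus:7, Kira:10, Leo:12, Nate:13, Orla:12.
The smallest farness is 7, for Gus, so Gus has the highest closeness.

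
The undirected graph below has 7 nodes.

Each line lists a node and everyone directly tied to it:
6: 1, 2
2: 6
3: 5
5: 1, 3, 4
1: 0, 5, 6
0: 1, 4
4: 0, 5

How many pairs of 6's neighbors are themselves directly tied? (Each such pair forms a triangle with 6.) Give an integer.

0

6's neighbors are 1 and 2, but none of them are tied to each other, so no triangle contains 6.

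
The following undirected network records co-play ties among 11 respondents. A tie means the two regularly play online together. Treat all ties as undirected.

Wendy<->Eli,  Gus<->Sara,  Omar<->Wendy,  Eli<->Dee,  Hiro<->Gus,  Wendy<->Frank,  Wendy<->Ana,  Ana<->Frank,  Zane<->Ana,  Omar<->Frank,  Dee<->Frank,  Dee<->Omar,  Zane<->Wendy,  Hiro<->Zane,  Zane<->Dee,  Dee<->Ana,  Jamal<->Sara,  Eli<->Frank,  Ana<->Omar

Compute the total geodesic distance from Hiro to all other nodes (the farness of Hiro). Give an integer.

22

Distances from Hiro: Ana:2, Dee:2, Eli:3, Frank:3, Gus:1, Jamal:3, Omar:3, Sara:2, Wendy:2, Zane:1.
Sum = 2 + 2 + 3 + 3 + 1 + 3 + 3 + 2 + 2 + 1 = 22.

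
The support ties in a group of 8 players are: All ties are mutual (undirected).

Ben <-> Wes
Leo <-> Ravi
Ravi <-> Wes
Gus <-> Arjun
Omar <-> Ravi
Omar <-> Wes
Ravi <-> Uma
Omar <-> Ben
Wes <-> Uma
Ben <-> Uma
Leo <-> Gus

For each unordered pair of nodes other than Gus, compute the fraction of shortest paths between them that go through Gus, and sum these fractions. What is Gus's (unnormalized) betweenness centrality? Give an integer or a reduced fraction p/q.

Pairs whose geodesics pass through Gus — Ben–Arjun: 3/3; Uma–Arjun: 1; Ravi–Arjun: 1; Wes–Arjun: 1; Omar–Arjun: 1; Arjun–Leo: 1.
All other pairs contribute 0.
Summing the contributions gives betweenness(Gus) = 6.

6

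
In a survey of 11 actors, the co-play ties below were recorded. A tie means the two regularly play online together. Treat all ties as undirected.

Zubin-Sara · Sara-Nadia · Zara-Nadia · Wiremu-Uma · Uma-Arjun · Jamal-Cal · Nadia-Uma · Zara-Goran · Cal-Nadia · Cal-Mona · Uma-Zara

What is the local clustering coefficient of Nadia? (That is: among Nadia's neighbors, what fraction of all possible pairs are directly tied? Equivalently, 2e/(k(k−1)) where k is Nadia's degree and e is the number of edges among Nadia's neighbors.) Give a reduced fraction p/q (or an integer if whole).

Nadia's neighbors: Cal, Sara, Uma, and Zara (k = 4).
Possible neighbor pairs: C(4,2) = 6. Edges among them: Uma–Zara → e = 1.
Clustering(Nadia) = 1/6.

1/6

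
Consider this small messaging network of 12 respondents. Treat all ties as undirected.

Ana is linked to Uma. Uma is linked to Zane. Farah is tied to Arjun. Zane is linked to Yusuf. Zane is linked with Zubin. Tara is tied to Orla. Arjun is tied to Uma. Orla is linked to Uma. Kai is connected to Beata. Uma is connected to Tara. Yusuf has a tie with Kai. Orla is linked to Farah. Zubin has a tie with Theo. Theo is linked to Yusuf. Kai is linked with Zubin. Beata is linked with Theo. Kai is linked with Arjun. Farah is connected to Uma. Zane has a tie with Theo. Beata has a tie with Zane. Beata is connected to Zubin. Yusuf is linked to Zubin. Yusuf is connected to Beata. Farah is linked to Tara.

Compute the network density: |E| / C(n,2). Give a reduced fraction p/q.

There are 24 edges and 12 nodes, so the maximum possible is C(12,2) = 66.
Density = 24/66 = 4/11.

4/11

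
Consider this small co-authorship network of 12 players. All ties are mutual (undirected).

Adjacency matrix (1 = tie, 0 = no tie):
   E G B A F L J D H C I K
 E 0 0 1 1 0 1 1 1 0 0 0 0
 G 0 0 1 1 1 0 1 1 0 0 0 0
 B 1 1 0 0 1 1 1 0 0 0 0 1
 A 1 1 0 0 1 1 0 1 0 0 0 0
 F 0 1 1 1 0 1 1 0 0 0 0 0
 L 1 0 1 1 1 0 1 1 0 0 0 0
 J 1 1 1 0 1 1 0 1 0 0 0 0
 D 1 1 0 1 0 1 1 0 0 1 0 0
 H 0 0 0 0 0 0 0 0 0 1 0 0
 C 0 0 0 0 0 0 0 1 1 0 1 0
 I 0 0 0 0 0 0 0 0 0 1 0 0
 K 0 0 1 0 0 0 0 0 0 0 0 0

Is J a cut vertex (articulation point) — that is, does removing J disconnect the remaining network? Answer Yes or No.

No

Even without J, every remaining node can still reach every other (the residual graph is connected), so J is not a cut vertex.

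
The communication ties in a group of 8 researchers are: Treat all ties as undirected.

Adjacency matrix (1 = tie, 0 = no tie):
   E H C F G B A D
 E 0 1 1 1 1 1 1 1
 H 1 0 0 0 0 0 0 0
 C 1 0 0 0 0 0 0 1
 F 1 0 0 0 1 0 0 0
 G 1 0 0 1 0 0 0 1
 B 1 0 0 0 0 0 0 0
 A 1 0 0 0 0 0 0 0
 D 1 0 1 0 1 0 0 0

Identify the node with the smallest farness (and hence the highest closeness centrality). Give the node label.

E

Farness (sum of distances to all others) for each node — A:13, B:13, C:12, D:11, E:7, F:12, G:11, H:13.
The smallest farness is 7, for E, so E has the highest closeness.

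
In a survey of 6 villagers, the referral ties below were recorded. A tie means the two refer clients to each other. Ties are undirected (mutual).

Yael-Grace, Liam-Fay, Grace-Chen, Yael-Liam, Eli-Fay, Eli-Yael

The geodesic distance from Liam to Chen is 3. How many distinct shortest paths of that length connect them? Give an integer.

The shortest distance is 3, and the only length-3 path is Liam–Yael–Grace–Chen. So there is exactly 1 shortest path.

1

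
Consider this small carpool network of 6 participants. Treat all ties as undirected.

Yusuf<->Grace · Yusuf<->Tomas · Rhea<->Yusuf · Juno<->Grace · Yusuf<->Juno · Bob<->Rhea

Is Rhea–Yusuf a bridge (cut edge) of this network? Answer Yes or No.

Without the Rhea–Yusuf edge there is no alternate route between Rhea and Yusuf, so the network disconnects. It is a bridge.

Yes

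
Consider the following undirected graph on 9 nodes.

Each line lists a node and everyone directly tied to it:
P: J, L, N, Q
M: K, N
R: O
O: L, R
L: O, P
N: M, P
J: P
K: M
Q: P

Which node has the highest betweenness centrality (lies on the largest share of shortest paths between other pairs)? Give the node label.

Unnormalized betweenness of each node: J:0, K:0, L:12, M:7, N:12, O:7, P:22, Q:0, R:0.
P has the largest value, 22, making it the main broker — the node through which the most shortest paths run.

P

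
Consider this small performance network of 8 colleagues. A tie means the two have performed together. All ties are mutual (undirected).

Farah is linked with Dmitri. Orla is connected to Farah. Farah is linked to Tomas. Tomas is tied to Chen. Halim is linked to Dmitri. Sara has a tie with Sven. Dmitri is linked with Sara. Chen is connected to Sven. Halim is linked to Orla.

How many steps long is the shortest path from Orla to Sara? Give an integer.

One shortest route is Orla – Halim – Dmitri – Sara, which uses 3 edges, and at distance 2 from Orla we only reach {Dmitri, Tomas}, which does not include Sara. So d(Orla,Sara) = 3.

3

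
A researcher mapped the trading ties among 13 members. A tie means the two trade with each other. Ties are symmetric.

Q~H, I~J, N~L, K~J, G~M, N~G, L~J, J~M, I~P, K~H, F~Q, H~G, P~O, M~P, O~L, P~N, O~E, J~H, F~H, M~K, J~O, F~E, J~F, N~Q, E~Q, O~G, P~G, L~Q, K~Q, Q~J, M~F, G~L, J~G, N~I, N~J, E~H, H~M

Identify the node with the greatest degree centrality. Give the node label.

Degrees — E:4, F:5, G:7, H:7, I:3, J:10, K:4, L:5, M:6, N:6, O:5, P:5, Q:7.
The maximum is 10, attained only by J.

J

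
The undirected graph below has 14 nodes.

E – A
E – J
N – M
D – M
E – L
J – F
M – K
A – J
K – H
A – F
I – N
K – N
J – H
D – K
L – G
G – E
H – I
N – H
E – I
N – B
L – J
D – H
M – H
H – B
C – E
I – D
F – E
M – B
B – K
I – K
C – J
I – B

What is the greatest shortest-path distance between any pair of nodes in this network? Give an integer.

Eccentricity of each node (its greatest distance to any other): A:3, B:3, C:3, D:3, E:3, F:3, G:4, H:3, I:2, J:2, K:3, L:3, M:4, N:3.
The maximum eccentricity is 4, realized for instance by the pair M–G via M – H – J – L – G. So the diameter is 4.

4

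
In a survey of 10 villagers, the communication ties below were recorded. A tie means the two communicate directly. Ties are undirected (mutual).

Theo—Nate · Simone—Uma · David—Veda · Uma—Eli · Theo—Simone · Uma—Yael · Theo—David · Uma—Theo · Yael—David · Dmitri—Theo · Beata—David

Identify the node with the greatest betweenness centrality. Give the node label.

Theo

Unnormalized betweenness of each node: Beata:0, David:33/2, Dmitri:0, Eli:0, Nate:0, Simone:0, Theo:21, Uma:21/2, Veda:0, Yael:3.
Theo has the largest value, 21, making it the main broker — the node through which the most shortest paths run.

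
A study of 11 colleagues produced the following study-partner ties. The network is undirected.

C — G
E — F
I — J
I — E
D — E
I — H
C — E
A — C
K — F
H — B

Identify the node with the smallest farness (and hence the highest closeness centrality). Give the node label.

E

Farness (sum of distances to all others) for each node — A:31, B:36, C:22, D:26, E:17, F:24, G:31, H:27, I:20, J:29, K:33.
The smallest farness is 17, for E, so E has the highest closeness.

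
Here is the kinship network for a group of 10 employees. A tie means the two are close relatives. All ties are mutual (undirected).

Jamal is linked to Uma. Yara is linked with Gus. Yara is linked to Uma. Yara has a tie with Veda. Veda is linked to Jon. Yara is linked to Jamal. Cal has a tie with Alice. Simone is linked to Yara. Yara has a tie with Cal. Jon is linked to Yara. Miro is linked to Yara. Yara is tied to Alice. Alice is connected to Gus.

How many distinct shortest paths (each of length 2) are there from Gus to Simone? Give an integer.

The shortest distance is 2, and the only length-2 path is Gus–Yara–Simone. So there is exactly 1 shortest path.

1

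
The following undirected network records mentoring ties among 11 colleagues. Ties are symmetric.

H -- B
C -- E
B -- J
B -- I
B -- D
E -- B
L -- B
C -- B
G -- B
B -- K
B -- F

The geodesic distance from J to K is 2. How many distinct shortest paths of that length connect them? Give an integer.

The shortest distance is 2, and the only length-2 path is J–B–K. So there is exactly 1 shortest path.

1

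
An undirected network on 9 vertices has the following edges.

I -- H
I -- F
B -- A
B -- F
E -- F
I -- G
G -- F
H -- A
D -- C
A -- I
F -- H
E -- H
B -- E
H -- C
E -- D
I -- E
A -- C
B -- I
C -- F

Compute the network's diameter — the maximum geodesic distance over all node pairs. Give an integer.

3

Eccentricity of each node (its greatest distance to any other): A:2, B:2, C:2, D:3, E:2, F:2, G:3, H:2, I:2.
The maximum eccentricity is 3, realized for instance by the pair G–D via G – I – E – D. So the diameter is 3.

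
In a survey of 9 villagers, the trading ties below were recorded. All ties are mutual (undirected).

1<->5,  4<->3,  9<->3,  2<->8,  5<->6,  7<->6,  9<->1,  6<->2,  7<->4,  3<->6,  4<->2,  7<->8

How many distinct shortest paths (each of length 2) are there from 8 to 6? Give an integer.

The shortest distance is 2. The length-2 paths are: 8–7–6; 8–2–6.
That gives 2 distinct shortest paths.

2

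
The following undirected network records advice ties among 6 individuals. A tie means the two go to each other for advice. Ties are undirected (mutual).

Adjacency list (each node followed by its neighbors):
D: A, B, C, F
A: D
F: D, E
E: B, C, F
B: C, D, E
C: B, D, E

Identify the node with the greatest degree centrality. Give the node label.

Degrees — A:1, B:3, C:3, D:4, E:3, F:2.
The maximum is 4, attained only by D.

D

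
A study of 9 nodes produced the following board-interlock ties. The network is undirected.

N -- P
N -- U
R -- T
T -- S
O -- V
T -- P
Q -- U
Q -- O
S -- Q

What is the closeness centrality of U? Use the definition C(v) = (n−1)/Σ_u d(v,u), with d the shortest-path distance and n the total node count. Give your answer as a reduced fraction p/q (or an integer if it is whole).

Distances from U: N:1, O:2, P:2, Q:1, R:4, S:2, T:3, V:3. Sum = 18.
n = 9, so closeness = 8/18 = 4/9.

4/9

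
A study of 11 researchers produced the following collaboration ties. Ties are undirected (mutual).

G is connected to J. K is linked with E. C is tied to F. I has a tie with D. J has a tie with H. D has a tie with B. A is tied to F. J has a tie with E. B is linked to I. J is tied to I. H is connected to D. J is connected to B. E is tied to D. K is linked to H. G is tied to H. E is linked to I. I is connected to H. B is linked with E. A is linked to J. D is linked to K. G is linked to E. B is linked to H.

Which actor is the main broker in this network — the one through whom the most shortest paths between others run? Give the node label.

Unnormalized betweenness of each node: A:16, B:7/6, C:0, D:5/6, E:16/3, F:9, G:1/6, H:16/3, I:7/6, J:131/6, K:1/6.
J has the largest value, 131/6, making it the main broker — the node through which the most shortest paths run.

J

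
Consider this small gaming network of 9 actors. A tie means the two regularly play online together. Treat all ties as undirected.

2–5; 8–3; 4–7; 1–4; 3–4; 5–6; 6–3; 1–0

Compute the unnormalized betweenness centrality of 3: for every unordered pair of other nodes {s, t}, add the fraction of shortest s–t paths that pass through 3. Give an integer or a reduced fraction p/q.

19

Pairs whose geodesics pass through 3 — 1–8: 1; 1–5: 1; 1–6: 1; 1–2: 1; 7–8: 1; 7–5: 1; 7–6: 1; 7–2: 1; 8–4: 1; 8–0: 1; 8–5: 1; 8–6: 1; 8–2: 1; 4–5: 1 … (+5 more pairs).
All other pairs contribute 0.
Summing the contributions gives betweenness(3) = 19.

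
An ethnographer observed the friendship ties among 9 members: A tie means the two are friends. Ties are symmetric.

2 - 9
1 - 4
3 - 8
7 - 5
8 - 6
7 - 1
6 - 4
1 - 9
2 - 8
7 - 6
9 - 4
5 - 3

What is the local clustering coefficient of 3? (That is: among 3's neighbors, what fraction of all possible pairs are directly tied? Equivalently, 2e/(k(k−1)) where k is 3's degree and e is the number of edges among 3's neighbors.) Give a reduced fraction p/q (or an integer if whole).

3's neighbors: 5 and 8 (k = 2).
Possible neighbor pairs: C(2,2) = 1. Edges among them: none → e = 0.
Clustering(3) = 0/1.

0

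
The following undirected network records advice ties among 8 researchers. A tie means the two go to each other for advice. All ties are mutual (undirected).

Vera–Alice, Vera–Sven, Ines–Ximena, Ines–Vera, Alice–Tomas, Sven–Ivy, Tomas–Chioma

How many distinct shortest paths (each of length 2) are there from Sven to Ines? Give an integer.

The shortest distance is 2, and the only length-2 path is Sven–Vera–Ines. So there is exactly 1 shortest path.

1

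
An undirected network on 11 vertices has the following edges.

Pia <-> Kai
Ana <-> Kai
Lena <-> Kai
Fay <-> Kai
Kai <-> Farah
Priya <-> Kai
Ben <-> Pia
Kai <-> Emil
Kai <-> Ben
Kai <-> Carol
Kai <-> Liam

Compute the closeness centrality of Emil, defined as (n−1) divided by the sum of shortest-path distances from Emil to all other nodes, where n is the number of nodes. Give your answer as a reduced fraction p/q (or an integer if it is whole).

Distances from Emil: Ana:2, Ben:2, Carol:2, Farah:2, Fay:2, Kai:1, Lena:2, Liam:2, Pia:2, Priya:2. Sum = 19.
n = 11, so closeness = 10/19.

10/19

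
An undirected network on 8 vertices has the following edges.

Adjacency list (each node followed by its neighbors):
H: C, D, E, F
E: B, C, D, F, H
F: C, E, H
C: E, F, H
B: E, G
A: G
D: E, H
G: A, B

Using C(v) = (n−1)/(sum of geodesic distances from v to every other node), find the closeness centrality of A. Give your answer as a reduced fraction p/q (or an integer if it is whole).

Distances from A: B:2, C:4, D:4, E:3, F:4, G:1, H:4. Sum = 22.
n = 8, so closeness = 7/22.

7/22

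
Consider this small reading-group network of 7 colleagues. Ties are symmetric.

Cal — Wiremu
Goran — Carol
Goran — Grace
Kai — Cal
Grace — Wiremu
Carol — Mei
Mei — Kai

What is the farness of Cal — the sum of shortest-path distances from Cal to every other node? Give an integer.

12

Distances from Cal: Carol:3, Goran:3, Grace:2, Kai:1, Mei:2, Wiremu:1.
Sum = 3 + 3 + 2 + 1 + 2 + 1 = 12.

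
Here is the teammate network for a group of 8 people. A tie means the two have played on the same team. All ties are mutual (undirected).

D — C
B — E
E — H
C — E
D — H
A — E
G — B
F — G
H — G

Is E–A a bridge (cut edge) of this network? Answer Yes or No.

Without the E–A edge there is no alternate route between E and A, so the network disconnects. It is a bridge.

Yes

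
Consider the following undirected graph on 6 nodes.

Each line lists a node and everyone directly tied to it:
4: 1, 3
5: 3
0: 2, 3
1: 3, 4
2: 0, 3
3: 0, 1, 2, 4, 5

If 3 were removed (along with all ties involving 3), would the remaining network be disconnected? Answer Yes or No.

Removing 3 leaves {1 and 4} with no path to {0 and 2}, so the network splits into 3 components. 3 is a cut vertex.

Yes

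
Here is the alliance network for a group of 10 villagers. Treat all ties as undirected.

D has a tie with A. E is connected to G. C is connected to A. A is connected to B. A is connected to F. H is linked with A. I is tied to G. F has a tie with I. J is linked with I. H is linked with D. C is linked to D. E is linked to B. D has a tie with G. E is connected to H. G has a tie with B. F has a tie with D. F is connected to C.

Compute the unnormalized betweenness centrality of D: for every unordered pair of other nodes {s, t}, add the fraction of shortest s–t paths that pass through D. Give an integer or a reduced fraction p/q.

Pairs whose geodesics pass through D — G–H: 1/2; G–C: 1; G–A: 1/2; G–F: 1/2; I–H: 2/4; H–C: 1/2; H–J: 2/4; H–F: 1/2; C–E: 2/4; E–F: 2/5.
All other pairs contribute 0.
Summing the contributions gives betweenness(D) = 27/5.

27/5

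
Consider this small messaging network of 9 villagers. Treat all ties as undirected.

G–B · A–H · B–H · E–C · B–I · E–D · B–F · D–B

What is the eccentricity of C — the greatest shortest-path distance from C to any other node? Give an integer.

Distances from C: A:5, B:3, D:2, E:1, F:4, G:4, H:4, I:4.
The largest is 5 (to A), so the eccentricity of C is 5.

5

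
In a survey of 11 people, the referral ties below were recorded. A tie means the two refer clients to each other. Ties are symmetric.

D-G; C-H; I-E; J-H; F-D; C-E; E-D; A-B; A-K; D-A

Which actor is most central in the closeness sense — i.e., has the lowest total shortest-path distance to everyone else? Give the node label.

Farness (sum of distances to all others) for each node — A:24, B:33, C:25, D:19, E:20, F:28, G:28, H:32, I:29, J:41, K:33.
The smallest farness is 19, for D, so D has the highest closeness.

D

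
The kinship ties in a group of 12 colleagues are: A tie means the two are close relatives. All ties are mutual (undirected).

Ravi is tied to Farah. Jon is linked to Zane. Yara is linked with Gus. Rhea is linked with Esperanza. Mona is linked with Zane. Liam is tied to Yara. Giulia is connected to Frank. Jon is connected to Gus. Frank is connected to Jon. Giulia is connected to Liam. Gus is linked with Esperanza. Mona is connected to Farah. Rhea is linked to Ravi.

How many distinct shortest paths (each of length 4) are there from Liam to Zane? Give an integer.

The shortest distance is 4. The length-4 paths are: Liam–Yara–Gus–Jon–Zane; Liam–Giulia–Frank–Jon–Zane.
That gives 2 distinct shortest paths.

2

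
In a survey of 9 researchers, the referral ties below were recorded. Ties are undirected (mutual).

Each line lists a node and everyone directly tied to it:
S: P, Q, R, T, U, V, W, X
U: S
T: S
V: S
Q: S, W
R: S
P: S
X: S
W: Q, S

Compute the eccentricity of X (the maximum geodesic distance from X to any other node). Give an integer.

2

Distances from X: P:2, Q:2, R:2, S:1, T:2, U:2, V:2, W:2.
The largest is 2 (to U, V, P, Q, T, R, and W), so the eccentricity of X is 2.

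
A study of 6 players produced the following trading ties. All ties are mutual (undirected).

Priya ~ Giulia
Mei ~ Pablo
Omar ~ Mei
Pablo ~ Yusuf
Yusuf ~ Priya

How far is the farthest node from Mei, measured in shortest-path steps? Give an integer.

4

Distances from Mei: Giulia:4, Omar:1, Pablo:1, Priya:3, Yusuf:2.
The largest is 4 (to Giulia), so the eccentricity of Mei is 4.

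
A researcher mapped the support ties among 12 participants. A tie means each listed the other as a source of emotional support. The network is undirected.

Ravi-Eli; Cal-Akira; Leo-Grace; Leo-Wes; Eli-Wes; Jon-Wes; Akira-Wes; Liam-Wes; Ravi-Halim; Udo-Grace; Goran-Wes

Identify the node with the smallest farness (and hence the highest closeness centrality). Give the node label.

Wes

Farness (sum of distances to all others) for each node — Akira:26, Cal:36, Eli:24, Goran:28, Grace:32, Halim:42, Jon:28, Leo:24, Liam:28, Ravi:32, Udo:42, Wes:18.
The smallest farness is 18, for Wes, so Wes has the highest closeness.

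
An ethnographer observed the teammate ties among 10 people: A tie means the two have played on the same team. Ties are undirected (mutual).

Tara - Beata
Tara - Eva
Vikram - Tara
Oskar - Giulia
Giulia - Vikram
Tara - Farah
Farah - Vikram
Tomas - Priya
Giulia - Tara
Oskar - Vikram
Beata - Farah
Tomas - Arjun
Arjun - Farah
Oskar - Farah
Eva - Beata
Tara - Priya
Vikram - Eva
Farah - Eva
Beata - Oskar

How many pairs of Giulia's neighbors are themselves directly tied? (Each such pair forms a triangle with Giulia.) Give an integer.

Giulia's neighbors: Oskar, Tara, and Vikram.
Neighbor pairs that are themselves tied: Giulia–Oskar–Vikram; Giulia–Tara–Vikram. Each forms one triangle with Giulia, for 2 in total.

2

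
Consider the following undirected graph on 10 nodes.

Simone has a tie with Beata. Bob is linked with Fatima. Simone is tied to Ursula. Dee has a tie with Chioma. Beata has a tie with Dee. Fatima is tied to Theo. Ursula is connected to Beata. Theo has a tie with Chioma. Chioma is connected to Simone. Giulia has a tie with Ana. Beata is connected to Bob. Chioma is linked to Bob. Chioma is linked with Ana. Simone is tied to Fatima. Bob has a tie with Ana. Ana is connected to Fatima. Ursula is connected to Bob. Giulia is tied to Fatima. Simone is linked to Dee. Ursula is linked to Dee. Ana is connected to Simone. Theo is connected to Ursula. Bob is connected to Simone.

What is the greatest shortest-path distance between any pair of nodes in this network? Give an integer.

3

Eccentricity of each node (its greatest distance to any other): Ana:2, Beata:3, Bob:2, Chioma:2, Dee:3, Fatima:2, Giulia:3, Simone:2, Theo:2, Ursula:3.
The maximum eccentricity is 3, realized for instance by the pair Beata–Giulia via Beata – Simone – Ana – Giulia. So the diameter is 3.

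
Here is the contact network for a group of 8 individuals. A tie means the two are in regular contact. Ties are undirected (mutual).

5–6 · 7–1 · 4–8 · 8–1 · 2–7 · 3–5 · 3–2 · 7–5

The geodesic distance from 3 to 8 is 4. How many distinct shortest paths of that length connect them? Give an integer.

2

The shortest distance is 4. The length-4 paths are: 3–2–7–1–8; 3–5–7–1–8.
That gives 2 distinct shortest paths.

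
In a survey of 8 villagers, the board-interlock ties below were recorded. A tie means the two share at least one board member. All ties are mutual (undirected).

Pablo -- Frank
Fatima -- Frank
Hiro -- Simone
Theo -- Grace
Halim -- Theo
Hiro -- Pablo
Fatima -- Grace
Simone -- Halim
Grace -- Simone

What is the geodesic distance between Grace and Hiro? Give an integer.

One shortest route is Grace – Simone – Hiro, which uses 2 edges, and Grace and Hiro are not directly tied, so nothing shorter exists. So d(Grace,Hiro) = 2.

2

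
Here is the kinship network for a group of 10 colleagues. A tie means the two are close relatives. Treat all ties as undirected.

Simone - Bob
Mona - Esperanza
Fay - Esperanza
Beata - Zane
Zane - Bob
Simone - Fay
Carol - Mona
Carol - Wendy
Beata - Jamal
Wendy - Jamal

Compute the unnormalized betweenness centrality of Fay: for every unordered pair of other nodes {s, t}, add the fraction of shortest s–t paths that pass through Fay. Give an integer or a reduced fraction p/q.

Pairs whose geodesics pass through Fay — Mona–Simone: 1; Mona–Bob: 1; Mona–Zane: 1/2; Esperanza–Simone: 1; Esperanza–Bob: 1; Esperanza–Zane: 1; Esperanza–Beata: 1/2; Simone–Wendy: 1/2; Simone–Carol: 1; Bob–Carol: 1/2.
All other pairs contribute 0.
Summing the contributions gives betweenness(Fay) = 8.

8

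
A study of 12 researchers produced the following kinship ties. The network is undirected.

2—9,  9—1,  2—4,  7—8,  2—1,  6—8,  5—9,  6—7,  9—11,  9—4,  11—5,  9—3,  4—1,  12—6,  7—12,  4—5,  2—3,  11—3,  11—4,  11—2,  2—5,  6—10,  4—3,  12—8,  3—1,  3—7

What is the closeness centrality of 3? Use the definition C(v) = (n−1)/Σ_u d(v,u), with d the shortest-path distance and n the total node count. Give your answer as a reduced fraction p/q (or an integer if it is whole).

Distances from 3: 1:1, 2:1, 4:1, 5:2, 6:2, 7:1, 8:2, 9:1, 10:3, 11:1, 12:2. Sum = 17.
n = 12, so closeness = 11/17.

11/17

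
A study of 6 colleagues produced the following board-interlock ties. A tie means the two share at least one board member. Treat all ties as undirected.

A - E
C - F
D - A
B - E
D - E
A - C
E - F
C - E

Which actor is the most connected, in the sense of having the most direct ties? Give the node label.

E

Degrees — A:3, B:1, C:3, D:2, E:5, F:2.
The maximum is 5, attained only by E.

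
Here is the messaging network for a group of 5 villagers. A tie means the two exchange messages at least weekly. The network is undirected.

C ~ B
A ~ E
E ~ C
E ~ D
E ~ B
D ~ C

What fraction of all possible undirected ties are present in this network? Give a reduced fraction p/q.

3/5

There are 6 edges and 5 nodes, so the maximum possible is C(5,2) = 10.
Density = 6/10 = 3/5.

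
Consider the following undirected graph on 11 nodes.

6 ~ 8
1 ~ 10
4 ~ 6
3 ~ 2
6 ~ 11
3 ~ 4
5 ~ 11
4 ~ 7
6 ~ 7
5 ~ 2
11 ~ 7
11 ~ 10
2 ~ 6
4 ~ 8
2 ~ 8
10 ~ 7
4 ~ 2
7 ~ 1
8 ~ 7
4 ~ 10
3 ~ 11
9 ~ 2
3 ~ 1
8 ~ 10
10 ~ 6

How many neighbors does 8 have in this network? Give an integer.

8 is directly tied to 2, 4, 6, 7, and 10. That is 5 neighbors, so the degree of 8 is 5.

5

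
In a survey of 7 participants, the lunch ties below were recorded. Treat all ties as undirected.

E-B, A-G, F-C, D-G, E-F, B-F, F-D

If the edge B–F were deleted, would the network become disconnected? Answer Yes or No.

No

Even without that edge, B still reaches F via B – E – F, so the network stays connected. Not a bridge.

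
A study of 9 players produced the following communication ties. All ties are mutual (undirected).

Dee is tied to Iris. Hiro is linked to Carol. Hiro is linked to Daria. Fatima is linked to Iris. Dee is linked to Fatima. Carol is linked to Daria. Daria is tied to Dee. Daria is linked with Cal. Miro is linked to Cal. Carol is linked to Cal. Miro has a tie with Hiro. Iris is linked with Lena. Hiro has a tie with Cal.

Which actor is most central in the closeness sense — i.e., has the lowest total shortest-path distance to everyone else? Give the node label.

Farness (sum of distances to all others) for each node — Cal:16, Carol:17, Daria:13, Dee:14, Fatima:19, Hiro:16, Iris:18, Lena:25, Miro:22.
The smallest farness is 13, for Daria, so Daria has the highest closeness.

Daria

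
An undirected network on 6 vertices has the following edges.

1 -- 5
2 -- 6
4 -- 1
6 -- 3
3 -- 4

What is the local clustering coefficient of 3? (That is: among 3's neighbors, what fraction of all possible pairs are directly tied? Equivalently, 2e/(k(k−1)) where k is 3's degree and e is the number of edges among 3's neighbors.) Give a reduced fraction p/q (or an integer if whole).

0

3's neighbors: 4 and 6 (k = 2).
Possible neighbor pairs: C(2,2) = 1. Edges among them: none → e = 0.
Clustering(3) = 0/1.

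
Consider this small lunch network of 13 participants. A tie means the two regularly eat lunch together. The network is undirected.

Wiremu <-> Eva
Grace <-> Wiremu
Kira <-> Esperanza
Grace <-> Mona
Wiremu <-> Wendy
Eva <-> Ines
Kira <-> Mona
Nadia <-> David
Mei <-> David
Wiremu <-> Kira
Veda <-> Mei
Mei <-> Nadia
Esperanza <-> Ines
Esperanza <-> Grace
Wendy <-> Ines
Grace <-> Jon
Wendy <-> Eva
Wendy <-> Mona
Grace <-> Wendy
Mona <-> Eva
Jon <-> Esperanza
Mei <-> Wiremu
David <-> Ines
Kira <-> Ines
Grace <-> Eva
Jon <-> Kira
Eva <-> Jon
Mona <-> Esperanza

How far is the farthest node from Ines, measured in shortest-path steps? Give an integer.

Distances from Ines: David:1, Esperanza:1, Eva:1, Grace:2, Jon:2, Kira:1, Mei:2, Mona:2, Nadia:2, Veda:3, Wendy:1, Wiremu:2.
The largest is 3 (to Veda), so the eccentricity of Ines is 3.

3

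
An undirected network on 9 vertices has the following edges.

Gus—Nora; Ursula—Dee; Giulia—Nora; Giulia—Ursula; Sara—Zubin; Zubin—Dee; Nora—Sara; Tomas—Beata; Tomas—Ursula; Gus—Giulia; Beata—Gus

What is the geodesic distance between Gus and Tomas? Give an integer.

One shortest route is Gus – Beata – Tomas, which uses 2 edges, and Gus and Tomas are not directly tied, so nothing shorter exists. So d(Gus,Tomas) = 2.

2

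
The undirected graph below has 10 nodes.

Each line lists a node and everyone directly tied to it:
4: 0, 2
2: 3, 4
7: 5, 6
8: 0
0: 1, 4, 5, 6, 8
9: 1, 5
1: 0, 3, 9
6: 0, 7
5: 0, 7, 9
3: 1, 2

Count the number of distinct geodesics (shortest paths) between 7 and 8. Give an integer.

2

The shortest distance is 3. The length-3 paths are: 7–5–0–8; 7–6–0–8.
That gives 2 distinct shortest paths.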